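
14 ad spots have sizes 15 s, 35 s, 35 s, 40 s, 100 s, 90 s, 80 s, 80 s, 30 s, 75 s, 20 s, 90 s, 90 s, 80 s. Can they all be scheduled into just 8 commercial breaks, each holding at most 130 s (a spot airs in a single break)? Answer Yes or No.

A valid assignment using 8 commercial breaks:
  break 1: 100 + 30 = 130
  break 2: 90 + 40 = 130
  break 3: 90 + 35 = 125
  break 4: 90 + 35 = 125
  break 5: 80 + 20 + 15 = 115
  break 6: 80 = 80
  break 7: 80 = 80
  break 8: 75 = 75
Every load is within 130 s, so 8 commercial breaks suffice.

Yes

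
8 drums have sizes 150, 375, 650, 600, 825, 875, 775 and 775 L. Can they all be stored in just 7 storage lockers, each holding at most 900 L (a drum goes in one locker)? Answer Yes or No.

Yes

A valid assignment using 7 storage lockers:
  locker 1: 875 = 875
  locker 2: 825 = 825
  locker 3: 775 = 775
  locker 4: 775 = 775
  locker 5: 650 + 150 = 800
  locker 6: 600 = 600
  locker 7: 375 = 375
Every load is within 900 L, so 7 storage lockers suffice.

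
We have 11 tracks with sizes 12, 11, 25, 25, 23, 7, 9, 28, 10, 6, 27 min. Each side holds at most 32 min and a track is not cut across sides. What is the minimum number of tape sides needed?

7

Total = 28 + 27 + 25 + 25 + 23 + 12 + 11 + 10 + 9 + 7 + 6 = 183 min.
Lower bound: ⌈183/32⌉ = 6 tape sides.
A packing using 7 tape sides:
  side 1: 28 = 28
  side 2: 27 = 27
  side 3: 25 + 7 = 32
  side 4: 25 + 6 = 31
  side 5: 23 + 9 = 32
  side 6: 12 + 11 = 23
  side 7: 10 = 10
No arrangement into 6 tape sides stays within capacity, so 7 is optimal.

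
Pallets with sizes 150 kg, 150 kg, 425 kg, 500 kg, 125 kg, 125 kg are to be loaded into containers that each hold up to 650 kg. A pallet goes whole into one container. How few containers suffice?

3

Total = 500 + 425 + 150 + 150 + 125 + 125 = 1475 kg.
Lower bound: ⌈1475/650⌉ = 3 containers.
A packing using 3 containers:
  container 1: 500 + 150 = 650
  container 2: 425 + 150 = 575
  container 3: 125 + 125 = 250
This matches the lower bound, so 3 is optimal.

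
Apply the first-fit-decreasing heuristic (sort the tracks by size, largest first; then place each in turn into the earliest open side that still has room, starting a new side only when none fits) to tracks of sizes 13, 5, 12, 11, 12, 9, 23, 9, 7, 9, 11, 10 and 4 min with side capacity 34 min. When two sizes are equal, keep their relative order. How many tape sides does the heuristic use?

Sorted descending: 23, 13, 12, 12, 11, 11, 10, 9, 9, 9, 7, 5, 4.
  23 → side 1 (new)  [load 23/34]
  13 → side 2 (new)  [load 13/34]
  12 → side 2  [load 25/34]
  12 → side 3 (new)  [load 12/34]
  11 → side 1  [load 34/34]
  11 → side 3  [load 23/34]
  10 → side 3  [load 33/34]
  9 → side 2  [load 34/34]
  9 → side 4 (new)  [load 9/34]
  9 → side 4  [load 18/34]
  7 → side 4  [load 25/34]
  5 → side 4  [load 30/34]
  4 → side 4  [load 34/34]
4 tape sides opened.

4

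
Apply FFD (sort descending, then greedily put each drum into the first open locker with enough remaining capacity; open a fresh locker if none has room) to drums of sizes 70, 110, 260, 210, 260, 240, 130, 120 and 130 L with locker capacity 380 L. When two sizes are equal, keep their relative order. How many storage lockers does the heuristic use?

Sorted descending: 260, 260, 240, 210, 130, 130, 120, 110, 70.
  260 → locker 1 (new)  [load 260/380]
  260 → locker 2 (new)  [load 260/380]
  240 → locker 3 (new)  [load 240/380]
  210 → locker 4 (new)  [load 210/380]
  130 → locker 3  [load 370/380]
  130 → locker 4  [load 340/380]
  120 → locker 1  [load 380/380]
  110 → locker 2  [load 370/380]
  70 → locker 5 (new)  [load 70/380]
5 storage lockers opened.

5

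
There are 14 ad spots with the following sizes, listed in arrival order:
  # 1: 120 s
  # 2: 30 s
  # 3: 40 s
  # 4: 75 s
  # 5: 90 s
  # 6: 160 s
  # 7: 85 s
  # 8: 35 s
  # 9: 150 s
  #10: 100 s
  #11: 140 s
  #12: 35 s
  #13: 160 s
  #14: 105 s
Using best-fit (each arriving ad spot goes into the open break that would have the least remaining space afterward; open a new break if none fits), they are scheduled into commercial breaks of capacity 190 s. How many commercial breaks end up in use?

  120 → break 1 (new)  [load 120/190]
  30 → break 1  [load 150/190]
  40 → break 1  [load 190/190]
  75 → break 2 (new)  [load 75/190]
  90 → break 2  [load 165/190]
  160 → break 3 (new)  [load 160/190]
  85 → break 4 (new)  [load 85/190]
  35 → break 4  [load 120/190]
  150 → break 5 (new)  [load 150/190]
  100 → break 6 (new)  [load 100/190]
  140 → break 7 (new)  [load 140/190]
  35 → break 5  [load 185/190]
  160 → break 8 (new)  [load 160/190]
  105 → break 9 (new)  [load 105/190]
9 commercial breaks opened.

9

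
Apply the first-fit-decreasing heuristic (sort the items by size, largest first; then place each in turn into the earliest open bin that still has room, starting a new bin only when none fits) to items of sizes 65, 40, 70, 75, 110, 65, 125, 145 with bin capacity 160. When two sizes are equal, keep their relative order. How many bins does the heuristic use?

5

Sorted descending: 145, 125, 110, 75, 70, 65, 65, 40.
  145 → bin 1 (new)  [load 145/160]
  125 → bin 2 (new)  [load 125/160]
  110 → bin 3 (new)  [load 110/160]
  75 → bin 4 (new)  [load 75/160]
  70 → bin 4  [load 145/160]
  65 → bin 5 (new)  [load 65/160]
  65 → bin 5  [load 130/160]
  40 → bin 3  [load 150/160]
5 bins opened.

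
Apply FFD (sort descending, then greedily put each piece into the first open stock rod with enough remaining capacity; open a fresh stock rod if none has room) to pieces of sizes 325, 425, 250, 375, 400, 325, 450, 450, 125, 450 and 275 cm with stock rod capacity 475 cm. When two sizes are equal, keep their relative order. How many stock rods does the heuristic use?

Sorted descending: 450, 450, 450, 425, 400, 375, 325, 325, 275, 250, 125.
  450 → stock rod 1 (new)  [load 450/475]
  450 → stock rod 2 (new)  [load 450/475]
  450 → stock rod 3 (new)  [load 450/475]
  425 → stock rod 4 (new)  [load 425/475]
  400 → stock rod 5 (new)  [load 400/475]
  375 → stock rod 6 (new)  [load 375/475]
  325 → stock rod 7 (new)  [load 325/475]
  325 → stock rod 8 (new)  [load 325/475]
  275 → stock rod 9 (new)  [load 275/475]
  250 → stock rod 10 (new)  [load 250/475]
  125 → stock rod 7  [load 450/475]
10 stock rods opened.

10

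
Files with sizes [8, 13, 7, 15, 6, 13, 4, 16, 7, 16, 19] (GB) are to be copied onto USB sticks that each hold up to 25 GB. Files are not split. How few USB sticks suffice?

Total = 19 + 16 + 16 + 15 + 13 + 13 + 8 + 7 + 7 + 6 + 4 = 124 GB.
Lower bound: ⌈124/25⌉ = 5 USB sticks.
Also, 6 files each exceed 25/2 GB, and no two of those can share a USB stick, so at least 6 USB sticks are needed.
A packing using 6 USB sticks:
  USB stick 1: 19 + 6 = 25
  USB stick 2: 16 + 8 = 24
  USB stick 3: 16 + 7 = 23
  USB stick 4: 15 + 7 = 22
  USB stick 5: 13 + 4 = 17
  USB stick 6: 13 = 13
This matches the lower bound, so 6 is optimal.

6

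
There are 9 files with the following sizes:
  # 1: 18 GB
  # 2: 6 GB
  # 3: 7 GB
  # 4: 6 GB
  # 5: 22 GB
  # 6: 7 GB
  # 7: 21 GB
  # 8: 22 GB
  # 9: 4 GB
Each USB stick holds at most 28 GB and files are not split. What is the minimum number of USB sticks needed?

Total = 22 + 22 + 21 + 18 + 7 + 7 + 6 + 6 + 4 = 113 GB.
Lower bound: ⌈113/28⌉ = 5 USB sticks.
A packing using 5 USB sticks:
  USB stick 1: 22 + 6 = 28
  USB stick 2: 22 + 6 = 28
  USB stick 3: 21 + 7 = 28
  USB stick 4: 18 + 7 = 25
  USB stick 5: 4 = 4
This matches the lower bound, so 5 is optimal.

5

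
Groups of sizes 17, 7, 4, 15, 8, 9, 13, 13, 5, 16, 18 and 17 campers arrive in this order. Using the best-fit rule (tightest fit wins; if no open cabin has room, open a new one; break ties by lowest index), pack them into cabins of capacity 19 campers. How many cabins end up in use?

  17 → cabin 1 (new)  [load 17/19]
  7 → cabin 2 (new)  [load 7/19]
  4 → cabin 2  [load 11/19]
  15 → cabin 3 (new)  [load 15/19]
  8 → cabin 2  [load 19/19]
  9 → cabin 4 (new)  [load 9/19]
  13 → cabin 5 (new)  [load 13/19]
  13 → cabin 6 (new)  [load 13/19]
  5 → cabin 5  [load 18/19]
  16 → cabin 7 (new)  [load 16/19]
  18 → cabin 8 (new)  [load 18/19]
  17 → cabin 9 (new)  [load 17/19]
9 cabins opened.

9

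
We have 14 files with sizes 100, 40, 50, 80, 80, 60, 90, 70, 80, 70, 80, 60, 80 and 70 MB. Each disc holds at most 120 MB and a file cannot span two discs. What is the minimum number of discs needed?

Total = 100 + 90 + 80 + 80 + 80 + 80 + 80 + 70 + 70 + 70 + 60 + 60 + 50 + 40 = 1010 MB.
Lower bound: ⌈1010/120⌉ = 9 discs.
Also, 10 files each exceed 60 MB, and no two of those can share a disc, so at least 10 discs are needed.
A packing using 11 discs:
  disc 1: 100 = 100
  disc 2: 90 = 90
  disc 3: 80 + 40 = 120
  disc 4: 80 = 80
  disc 5: 80 = 80
  disc 6: 80 = 80
  disc 7: 80 = 80
  disc 8: 70 + 50 = 120
  disc 9: 70 = 70
  disc 10: 70 = 70
  disc 11: 60 + 60 = 120
No arrangement into 10 discs stays within capacity, so 11 is optimal.

11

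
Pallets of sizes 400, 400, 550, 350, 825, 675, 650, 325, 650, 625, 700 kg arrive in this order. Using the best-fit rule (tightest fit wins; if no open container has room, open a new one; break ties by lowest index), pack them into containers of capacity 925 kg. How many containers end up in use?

  400 → container 1 (new)  [load 400/925]
  400 → container 1  [load 800/925]
  550 → container 2 (new)  [load 550/925]
  350 → container 2  [load 900/925]
  825 → container 3 (new)  [load 825/925]
  675 → container 4 (new)  [load 675/925]
  650 → container 5 (new)  [load 650/925]
  325 → container 6 (new)  [load 325/925]
  650 → container 7 (new)  [load 650/925]
  625 → container 8 (new)  [load 625/925]
  700 → container 9 (new)  [load 700/925]
9 containers opened.

9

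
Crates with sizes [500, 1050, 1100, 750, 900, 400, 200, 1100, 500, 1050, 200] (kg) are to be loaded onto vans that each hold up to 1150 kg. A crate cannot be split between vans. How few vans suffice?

Total = 1100 + 1100 + 1050 + 1050 + 900 + 750 + 500 + 500 + 400 + 200 + 200 = 7750 kg.
Lower bound: ⌈7750/1150⌉ = 7 vans.
A packing using 8 vans:
  van 1: 1100 = 1100
  van 2: 1100 = 1100
  van 3: 1050 = 1050
  van 4: 1050 = 1050
  van 5: 900 + 200 = 1100
  van 6: 750 + 400 = 1150
  van 7: 500 + 500 = 1000
  van 8: 200 = 200
No arrangement into 7 vans stays within capacity, so 8 is optimal.

8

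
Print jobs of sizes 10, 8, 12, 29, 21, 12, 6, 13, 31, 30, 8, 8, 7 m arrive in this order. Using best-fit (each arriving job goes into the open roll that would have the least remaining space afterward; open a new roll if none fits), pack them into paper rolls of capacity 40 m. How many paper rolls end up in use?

  10 → roll 1 (new)  [load 10/40]
  8 → roll 1  [load 18/40]
  12 → roll 1  [load 30/40]
  29 → roll 2 (new)  [load 29/40]
  21 → roll 3 (new)  [load 21/40]
  12 → roll 3  [load 33/40]
  6 → roll 3  [load 39/40]
  13 → roll 4 (new)  [load 13/40]
  31 → roll 5 (new)  [load 31/40]
  30 → roll 6 (new)  [load 30/40]
  8 → roll 5  [load 39/40]
  8 → roll 1  [load 38/40]
  7 → roll 6  [load 37/40]
6 paper rolls opened.

6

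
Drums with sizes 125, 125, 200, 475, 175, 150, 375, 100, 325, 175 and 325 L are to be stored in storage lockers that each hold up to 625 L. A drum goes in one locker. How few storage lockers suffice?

Total = 475 + 375 + 325 + 325 + 200 + 175 + 175 + 150 + 125 + 125 + 100 = 2550 L.
Lower bound: ⌈2550/625⌉ = 5 storage lockers.
A packing using 5 storage lockers:
  locker 1: 475 + 150 = 625
  locker 2: 375 + 200 = 575
  locker 3: 325 + 175 + 125 = 625
  locker 4: 325 + 175 + 125 = 625
  locker 5: 100 = 100
This matches the lower bound, so 5 is optimal.

5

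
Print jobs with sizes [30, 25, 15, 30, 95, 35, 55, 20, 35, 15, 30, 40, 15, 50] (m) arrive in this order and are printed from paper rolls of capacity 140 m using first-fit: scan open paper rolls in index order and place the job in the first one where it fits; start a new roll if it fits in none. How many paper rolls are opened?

4

  30 → roll 1 (new)  [load 30/140]
  25 → roll 1  [load 55/140]
  15 → roll 1  [load 70/140]
  30 → roll 1  [load 100/140]
  95 → roll 2 (new)  [load 95/140]
  35 → roll 1  [load 135/140]
  55 → roll 3 (new)  [load 55/140]
  20 → roll 2  [load 115/140]
  35 → roll 3  [load 90/140]
  15 → roll 2  [load 130/140]
  30 → roll 3  [load 120/140]
  40 → roll 4 (new)  [load 40/140]
  15 → roll 3  [load 135/140]
  50 → roll 4  [load 90/140]
4 paper rolls opened.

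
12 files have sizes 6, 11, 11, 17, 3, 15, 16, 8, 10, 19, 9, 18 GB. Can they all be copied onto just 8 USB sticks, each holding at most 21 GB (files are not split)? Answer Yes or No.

A valid assignment using 8 USB sticks:
  USB stick 1: 19 = 19
  USB stick 2: 18 + 3 = 21
  USB stick 3: 17 = 17
  USB stick 4: 16 = 16
  USB stick 5: 15 + 6 = 21
  USB stick 6: 11 + 10 = 21
  USB stick 7: 11 + 9 = 20
  USB stick 8: 8 = 8
Every load is within 21 GB, so 8 USB sticks suffice.

Yes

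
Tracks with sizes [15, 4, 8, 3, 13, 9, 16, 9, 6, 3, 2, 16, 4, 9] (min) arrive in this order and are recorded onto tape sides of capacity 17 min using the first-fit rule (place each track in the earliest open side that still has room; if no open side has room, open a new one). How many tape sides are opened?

8

  15 → side 1 (new)  [load 15/17]
  4 → side 2 (new)  [load 4/17]
  8 → side 2  [load 12/17]
  3 → side 2  [load 15/17]
  13 → side 3 (new)  [load 13/17]
  9 → side 4 (new)  [load 9/17]
  16 → side 5 (new)  [load 16/17]
  9 → side 6 (new)  [load 9/17]
  6 → side 4  [load 15/17]
  3 → side 3  [load 16/17]
  2 → side 1  [load 17/17]
  16 → side 7 (new)  [load 16/17]
  4 → side 6  [load 13/17]
  9 → side 8 (new)  [load 9/17]
8 tape sides opened.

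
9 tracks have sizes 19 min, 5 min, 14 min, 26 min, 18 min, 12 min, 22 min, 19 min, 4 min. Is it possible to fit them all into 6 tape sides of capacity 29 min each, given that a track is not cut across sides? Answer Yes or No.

A valid assignment using 6 tape sides:
  side 1: 26 = 26
  side 2: 22 + 5 = 27
  side 3: 19 + 4 = 23
  side 4: 19 = 19
  side 5: 18 = 18
  side 6: 14 + 12 = 26
Every load is within 29 min, so 6 tape sides suffice.

Yes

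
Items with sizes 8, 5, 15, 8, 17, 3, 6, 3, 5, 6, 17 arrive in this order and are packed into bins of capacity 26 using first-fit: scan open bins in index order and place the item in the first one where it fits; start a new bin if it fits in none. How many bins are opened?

  8 → bin 1 (new)  [load 8/26]
  5 → bin 1  [load 13/26]
  15 → bin 2 (new)  [load 15/26]
  8 → bin 1  [load 21/26]
  17 → bin 3 (new)  [load 17/26]
  3 → bin 1  [load 24/26]
  6 → bin 2  [load 21/26]
  3 → bin 2  [load 24/26]
  5 → bin 3  [load 22/26]
  6 → bin 4 (new)  [load 6/26]
  17 → bin 4  [load 23/26]
4 bins opened.

4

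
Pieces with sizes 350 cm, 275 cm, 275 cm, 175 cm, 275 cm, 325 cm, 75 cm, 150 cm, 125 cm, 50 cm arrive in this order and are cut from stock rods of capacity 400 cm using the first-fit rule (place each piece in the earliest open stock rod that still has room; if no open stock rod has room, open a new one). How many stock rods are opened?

  350 → stock rod 1 (new)  [load 350/400]
  275 → stock rod 2 (new)  [load 275/400]
  275 → stock rod 3 (new)  [load 275/400]
  175 → stock rod 4 (new)  [load 175/400]
  275 → stock rod 5 (new)  [load 275/400]
  325 → stock rod 6 (new)  [load 325/400]
  75 → stock rod 2  [load 350/400]
  150 → stock rod 4  [load 325/400]
  125 → stock rod 3  [load 400/400]
  50 → stock rod 1  [load 400/400]
6 stock rods opened.

6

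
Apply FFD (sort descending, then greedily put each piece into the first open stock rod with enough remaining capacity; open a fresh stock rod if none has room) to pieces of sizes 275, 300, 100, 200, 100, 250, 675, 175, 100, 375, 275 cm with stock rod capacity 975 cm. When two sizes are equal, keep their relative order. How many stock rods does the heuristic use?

3

Sorted descending: 675, 375, 300, 275, 275, 250, 200, 175, 100, 100, 100.
  675 → stock rod 1 (new)  [load 675/975]
  375 → stock rod 2 (new)  [load 375/975]
  300 → stock rod 1  [load 975/975]
  275 → stock rod 2  [load 650/975]
  275 → stock rod 2  [load 925/975]
  250 → stock rod 3 (new)  [load 250/975]
  200 → stock rod 3  [load 450/975]
  175 → stock rod 3  [load 625/975]
  100 → stock rod 3  [load 725/975]
  100 → stock rod 3  [load 825/975]
  100 → stock rod 3  [load 925/975]
3 stock rods opened.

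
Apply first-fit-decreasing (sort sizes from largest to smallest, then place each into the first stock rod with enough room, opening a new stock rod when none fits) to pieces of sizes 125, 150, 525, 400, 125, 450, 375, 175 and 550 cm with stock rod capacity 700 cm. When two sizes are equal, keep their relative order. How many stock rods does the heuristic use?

5

Sorted descending: 550, 525, 450, 400, 375, 175, 150, 125, 125.
  550 → stock rod 1 (new)  [load 550/700]
  525 → stock rod 2 (new)  [load 525/700]
  450 → stock rod 3 (new)  [load 450/700]
  400 → stock rod 4 (new)  [load 400/700]
  375 → stock rod 5 (new)  [load 375/700]
  175 → stock rod 2  [load 700/700]
  150 → stock rod 1  [load 700/700]
  125 → stock rod 3  [load 575/700]
  125 → stock rod 3  [load 700/700]
5 stock rods opened.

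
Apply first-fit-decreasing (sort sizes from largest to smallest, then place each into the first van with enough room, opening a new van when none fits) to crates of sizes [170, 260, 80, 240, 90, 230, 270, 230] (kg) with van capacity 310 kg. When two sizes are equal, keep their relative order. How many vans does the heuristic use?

6

Sorted descending: 270, 260, 240, 230, 230, 170, 90, 80.
  270 → van 1 (new)  [load 270/310]
  260 → van 2 (new)  [load 260/310]
  240 → van 3 (new)  [load 240/310]
  230 → van 4 (new)  [load 230/310]
  230 → van 5 (new)  [load 230/310]
  170 → van 6 (new)  [load 170/310]
  90 → van 6  [load 260/310]
  80 → van 4  [load 310/310]
6 vans opened.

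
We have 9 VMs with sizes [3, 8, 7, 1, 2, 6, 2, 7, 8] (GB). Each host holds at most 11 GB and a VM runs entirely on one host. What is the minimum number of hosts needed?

5

Total = 8 + 8 + 7 + 7 + 6 + 3 + 2 + 2 + 1 = 44 GB.
Lower bound: ⌈44/11⌉ = 4 hosts.
Also, 5 VMs each exceed 11/2 GB, and no two of those can share a host, so at least 5 hosts are needed.
A packing using 5 hosts:
  host 1: 8 + 3 = 11
  host 2: 8 + 2 + 1 = 11
  host 3: 7 + 2 = 9
  host 4: 7 = 7
  host 5: 6 = 6
This matches the lower bound, so 5 is optimal.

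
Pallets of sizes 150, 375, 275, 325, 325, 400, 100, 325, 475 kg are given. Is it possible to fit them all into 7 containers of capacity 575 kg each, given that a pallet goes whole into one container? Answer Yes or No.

Yes

A valid assignment using 7 containers:
  container 1: 475 + 100 = 575
  container 2: 400 + 150 = 550
  container 3: 375 = 375
  container 4: 325 = 325
  container 5: 325 = 325
  container 6: 325 = 325
  container 7: 275 = 275
Every load is within 575 kg, so 7 containers suffice.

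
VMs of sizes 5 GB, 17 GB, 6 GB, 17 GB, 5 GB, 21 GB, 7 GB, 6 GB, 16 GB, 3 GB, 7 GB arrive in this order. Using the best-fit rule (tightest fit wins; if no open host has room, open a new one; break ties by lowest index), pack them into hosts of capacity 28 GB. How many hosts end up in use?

4

  5 → host 1 (new)  [load 5/28]
  17 → host 1  [load 22/28]
  6 → host 1  [load 28/28]
  17 → host 2 (new)  [load 17/28]
  5 → host 2  [load 22/28]
  21 → host 3 (new)  [load 21/28]
  7 → host 3  [load 28/28]
  6 → host 2  [load 28/28]
  16 → host 4 (new)  [load 16/28]
  3 → host 4  [load 19/28]
  7 → host 4  [load 26/28]
4 hosts opened.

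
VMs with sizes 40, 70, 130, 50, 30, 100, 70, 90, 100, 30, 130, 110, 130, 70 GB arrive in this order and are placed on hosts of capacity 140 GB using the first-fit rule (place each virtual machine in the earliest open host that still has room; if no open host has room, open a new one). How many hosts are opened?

  40 → host 1 (new)  [load 40/140]
  70 → host 1  [load 110/140]
  130 → host 2 (new)  [load 130/140]
  50 → host 3 (new)  [load 50/140]
  30 → host 1  [load 140/140]
  100 → host 4 (new)  [load 100/140]
  70 → host 3  [load 120/140]
  90 → host 5 (new)  [load 90/140]
  100 → host 6 (new)  [load 100/140]
  30 → host 4  [load 130/140]
  130 → host 7 (new)  [load 130/140]
  110 → host 8 (new)  [load 110/140]
  130 → host 9 (new)  [load 130/140]
  70 → host 10 (new)  [load 70/140]
10 hosts opened.

10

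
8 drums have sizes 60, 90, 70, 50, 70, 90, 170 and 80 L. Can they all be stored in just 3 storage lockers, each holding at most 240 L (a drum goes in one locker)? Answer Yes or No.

Yes

A valid assignment using 3 storage lockers:
  locker 1: 170 + 70 = 240
  locker 2: 90 + 90 + 60 = 240
  locker 3: 80 + 70 + 50 = 200
Every load is within 240 L, so 3 storage lockers suffice.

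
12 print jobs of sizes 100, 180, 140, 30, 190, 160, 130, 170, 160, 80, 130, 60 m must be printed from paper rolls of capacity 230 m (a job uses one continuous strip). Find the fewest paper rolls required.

8

Total = 190 + 180 + 170 + 160 + 160 + 140 + 130 + 130 + 100 + 80 + 60 + 30 = 1530 m.
Lower bound: ⌈1530/230⌉ = 7 paper rolls.
Also, 8 print jobs each exceed 115 m, and no two of those can share a roll, so at least 8 paper rolls are needed.
A packing using 8 paper rolls:
  roll 1: 190 + 30 = 220
  roll 2: 180 = 180
  roll 3: 170 + 60 = 230
  roll 4: 160 = 160
  roll 5: 160 = 160
  roll 6: 140 + 80 = 220
  roll 7: 130 + 100 = 230
  roll 8: 130 = 130
This matches the lower bound, so 8 is optimal.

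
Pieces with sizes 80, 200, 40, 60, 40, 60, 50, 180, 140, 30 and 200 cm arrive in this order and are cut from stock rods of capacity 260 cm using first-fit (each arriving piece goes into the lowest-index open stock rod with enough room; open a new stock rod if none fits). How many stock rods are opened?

5

  80 → stock rod 1 (new)  [load 80/260]
  200 → stock rod 2 (new)  [load 200/260]
  40 → stock rod 1  [load 120/260]
  60 → stock rod 1  [load 180/260]
  40 → stock rod 1  [load 220/260]
  60 → stock rod 2  [load 260/260]
  50 → stock rod 3 (new)  [load 50/260]
  180 → stock rod 3  [load 230/260]
  140 → stock rod 4 (new)  [load 140/260]
  30 → stock rod 1  [load 250/260]
  200 → stock rod 5 (new)  [load 200/260]
5 stock rods opened.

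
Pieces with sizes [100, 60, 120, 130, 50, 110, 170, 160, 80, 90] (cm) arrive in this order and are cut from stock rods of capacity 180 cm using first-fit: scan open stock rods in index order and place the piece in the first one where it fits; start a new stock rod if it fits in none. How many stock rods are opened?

7

  100 → stock rod 1 (new)  [load 100/180]
  60 → stock rod 1  [load 160/180]
  120 → stock rod 2 (new)  [load 120/180]
  130 → stock rod 3 (new)  [load 130/180]
  50 → stock rod 2  [load 170/180]
  110 → stock rod 4 (new)  [load 110/180]
  170 → stock rod 5 (new)  [load 170/180]
  160 → stock rod 6 (new)  [load 160/180]
  80 → stock rod 7 (new)  [load 80/180]
  90 → stock rod 7  [load 170/180]
7 stock rods opened.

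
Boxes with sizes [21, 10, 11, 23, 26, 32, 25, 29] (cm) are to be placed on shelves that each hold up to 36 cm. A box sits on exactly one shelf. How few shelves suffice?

6

Total = 32 + 29 + 26 + 25 + 23 + 21 + 11 + 10 = 177 cm.
Lower bound: ⌈177/36⌉ = 5 shelves.
Also, 6 boxes each exceed 18 cm, and no two of those can share a shelf, so at least 6 shelves are needed.
A packing using 6 shelves:
  shelf 1: 32 = 32
  shelf 2: 29 = 29
  shelf 3: 26 + 10 = 36
  shelf 4: 25 + 11 = 36
  shelf 5: 23 = 23
  shelf 6: 21 = 21
This matches the lower bound, so 6 is optimal.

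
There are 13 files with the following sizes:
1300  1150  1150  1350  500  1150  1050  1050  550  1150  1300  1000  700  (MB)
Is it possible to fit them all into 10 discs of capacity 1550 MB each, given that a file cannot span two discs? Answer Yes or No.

No

Total = 13400 MB; ⌈13400/1550⌉ = 9.
10 files each exceed half the capacity and cannot share a disc, forcing at least 10 discs.
The bound of 10 does not rule out 10, but exhaustive search shows no assignment into 10 discs of capacity 1550 MB exists — the minimum is 11.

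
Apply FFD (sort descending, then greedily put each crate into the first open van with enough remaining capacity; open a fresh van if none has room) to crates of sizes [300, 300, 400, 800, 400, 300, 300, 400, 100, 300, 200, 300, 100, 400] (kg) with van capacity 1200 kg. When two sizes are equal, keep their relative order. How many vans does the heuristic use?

4

Sorted descending: 800, 400, 400, 400, 400, 300, 300, 300, 300, 300, 300, 200, 100, 100.
  800 → van 1 (new)  [load 800/1200]
  400 → van 1  [load 1200/1200]
  400 → van 2 (new)  [load 400/1200]
  400 → van 2  [load 800/1200]
  400 → van 2  [load 1200/1200]
  300 → van 3 (new)  [load 300/1200]
  300 → van 3  [load 600/1200]
  300 → van 3  [load 900/1200]
  300 → van 3  [load 1200/1200]
  300 → van 4 (new)  [load 300/1200]
  300 → van 4  [load 600/1200]
  200 → van 4  [load 800/1200]
  100 → van 4  [load 900/1200]
  100 → van 4  [load 1000/1200]
4 vans opened.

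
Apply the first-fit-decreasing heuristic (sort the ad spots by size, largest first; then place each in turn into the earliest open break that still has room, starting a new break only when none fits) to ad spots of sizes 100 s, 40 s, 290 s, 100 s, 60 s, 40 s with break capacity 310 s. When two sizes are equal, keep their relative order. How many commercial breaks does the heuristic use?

Sorted descending: 290, 100, 100, 60, 40, 40.
  290 → break 1 (new)  [load 290/310]
  100 → break 2 (new)  [load 100/310]
  100 → break 2  [load 200/310]
  60 → break 2  [load 260/310]
  40 → break 2  [load 300/310]
  40 → break 3 (new)  [load 40/310]
3 commercial breaks opened.

3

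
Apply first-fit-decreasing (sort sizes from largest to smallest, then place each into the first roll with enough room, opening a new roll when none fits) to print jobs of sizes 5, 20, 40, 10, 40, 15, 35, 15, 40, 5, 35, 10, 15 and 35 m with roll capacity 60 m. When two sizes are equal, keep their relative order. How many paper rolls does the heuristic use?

Sorted descending: 40, 40, 40, 35, 35, 35, 20, 15, 15, 15, 10, 10, 5, 5.
  40 → roll 1 (new)  [load 40/60]
  40 → roll 2 (new)  [load 40/60]
  40 → roll 3 (new)  [load 40/60]
  35 → roll 4 (new)  [load 35/60]
  35 → roll 5 (new)  [load 35/60]
  35 → roll 6 (new)  [load 35/60]
  20 → roll 1  [load 60/60]
  15 → roll 2  [load 55/60]
  15 → roll 3  [load 55/60]
  15 → roll 4  [load 50/60]
  10 → roll 4  [load 60/60]
  10 → roll 5  [load 45/60]
  5 → roll 2  [load 60/60]
  5 → roll 3  [load 60/60]
6 paper rolls opened.

6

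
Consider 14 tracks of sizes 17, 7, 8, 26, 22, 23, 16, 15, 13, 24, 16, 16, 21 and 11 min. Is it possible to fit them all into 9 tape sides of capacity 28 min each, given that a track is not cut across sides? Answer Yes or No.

No

Total = 235 min; ⌈235/28⌉ = 9.
10 tracks each exceed half the capacity and cannot share a side, forcing at least 10 tape sides.
At least 10 tape sides are required, but only 9 are allowed.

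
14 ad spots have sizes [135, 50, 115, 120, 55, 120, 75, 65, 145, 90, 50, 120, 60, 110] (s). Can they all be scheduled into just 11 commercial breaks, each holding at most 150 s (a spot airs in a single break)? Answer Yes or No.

A valid assignment using 11 commercial breaks:
  break 1: 145 = 145
  break 2: 135 = 135
  break 3: 120 = 120
  break 4: 120 = 120
  break 5: 120 = 120
  break 6: 115 = 115
  break 7: 110 = 110
  break 8: 90 + 60 = 150
  break 9: 75 + 65 = 140
  break 10: 55 + 50 = 105
  break 11: 50 = 50
Every load is within 150 s, so 11 commercial breaks suffice.

Yes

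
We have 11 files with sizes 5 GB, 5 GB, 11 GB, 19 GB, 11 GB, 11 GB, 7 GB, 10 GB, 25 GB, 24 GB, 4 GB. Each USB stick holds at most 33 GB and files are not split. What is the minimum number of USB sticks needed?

Total = 25 + 24 + 19 + 11 + 11 + 11 + 10 + 7 + 5 + 5 + 4 = 132 GB.
Lower bound: ⌈132/33⌉ = 4 USB sticks.
A packing using 5 USB sticks:
  USB stick 1: 25 + 7 = 32
  USB stick 2: 24 + 5 + 4 = 33
  USB stick 3: 19 + 11 = 30
  USB stick 4: 11 + 11 + 10 = 32
  USB stick 5: 5 = 5
No arrangement into 4 USB sticks stays within capacity, so 5 is optimal.

5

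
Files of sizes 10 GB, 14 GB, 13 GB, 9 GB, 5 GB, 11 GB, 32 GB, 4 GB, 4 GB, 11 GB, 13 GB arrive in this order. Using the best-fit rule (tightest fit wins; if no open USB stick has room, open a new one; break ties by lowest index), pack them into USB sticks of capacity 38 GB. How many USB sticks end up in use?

4

  10 → USB stick 1 (new)  [load 10/38]
  14 → USB stick 1  [load 24/38]
  13 → USB stick 1  [load 37/38]
  9 → USB stick 2 (new)  [load 9/38]
  5 → USB stick 2  [load 14/38]
  11 → USB stick 2  [load 25/38]
  32 → USB stick 3 (new)  [load 32/38]
  4 → USB stick 3  [load 36/38]
  4 → USB stick 2  [load 29/38]
  11 → USB stick 4 (new)  [load 11/38]
  13 → USB stick 4  [load 24/38]
4 USB sticks opened.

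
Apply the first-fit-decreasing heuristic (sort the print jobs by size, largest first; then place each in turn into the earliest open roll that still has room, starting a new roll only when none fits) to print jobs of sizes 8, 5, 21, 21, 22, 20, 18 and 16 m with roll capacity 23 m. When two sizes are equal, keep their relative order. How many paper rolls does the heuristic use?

7

Sorted descending: 22, 21, 21, 20, 18, 16, 8, 5.
  22 → roll 1 (new)  [load 22/23]
  21 → roll 2 (new)  [load 21/23]
  21 → roll 3 (new)  [load 21/23]
  20 → roll 4 (new)  [load 20/23]
  18 → roll 5 (new)  [load 18/23]
  16 → roll 6 (new)  [load 16/23]
  8 → roll 7 (new)  [load 8/23]
  5 → roll 5  [load 23/23]
7 paper rolls opened.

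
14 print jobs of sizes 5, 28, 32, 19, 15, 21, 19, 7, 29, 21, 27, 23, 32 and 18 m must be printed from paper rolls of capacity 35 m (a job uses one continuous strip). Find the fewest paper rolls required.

11

Total = 32 + 32 + 29 + 28 + 27 + 23 + 21 + 21 + 19 + 19 + 18 + 15 + 7 + 5 = 296 m.
Lower bound: ⌈296/35⌉ = 9 paper rolls.
Also, 11 print jobs each exceed 35/2 m, and no two of those can share a roll, so at least 11 paper rolls are needed.
A packing using 11 paper rolls:
  roll 1: 32 = 32
  roll 2: 32 = 32
  roll 3: 29 + 5 = 34
  roll 4: 28 + 7 = 35
  roll 5: 27 = 27
  roll 6: 23 = 23
  roll 7: 21 = 21
  roll 8: 21 = 21
  roll 9: 19 + 15 = 34
  roll 10: 19 = 19
  roll 11: 18 = 18
This matches the lower bound, so 11 is optimal.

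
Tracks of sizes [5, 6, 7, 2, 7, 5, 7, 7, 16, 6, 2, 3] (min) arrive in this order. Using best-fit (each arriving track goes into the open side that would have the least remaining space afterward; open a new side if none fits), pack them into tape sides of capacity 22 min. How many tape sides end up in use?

  5 → side 1 (new)  [load 5/22]
  6 → side 1  [load 11/22]
  7 → side 1  [load 18/22]
  2 → side 1  [load 20/22]
  7 → side 2 (new)  [load 7/22]
  5 → side 2  [load 12/22]
  7 → side 2  [load 19/22]
  7 → side 3 (new)  [load 7/22]
  16 → side 4 (new)  [load 16/22]
  6 → side 4  [load 22/22]
  2 → side 1  [load 22/22]
  3 → side 2  [load 22/22]
4 tape sides opened.

4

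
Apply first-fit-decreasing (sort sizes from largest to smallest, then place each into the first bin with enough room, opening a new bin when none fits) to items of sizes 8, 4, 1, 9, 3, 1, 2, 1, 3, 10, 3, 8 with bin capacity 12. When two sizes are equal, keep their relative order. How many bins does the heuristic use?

5

Sorted descending: 10, 9, 8, 8, 4, 3, 3, 3, 2, 1, 1, 1.
  10 → bin 1 (new)  [load 10/12]
  9 → bin 2 (new)  [load 9/12]
  8 → bin 3 (new)  [load 8/12]
  8 → bin 4 (new)  [load 8/12]
  4 → bin 3  [load 12/12]
  3 → bin 2  [load 12/12]
  3 → bin 4  [load 11/12]
  3 → bin 5 (new)  [load 3/12]
  2 → bin 1  [load 12/12]
  1 → bin 4  [load 12/12]
  1 → bin 5  [load 4/12]
  1 → bin 5  [load 5/12]
5 bins opened.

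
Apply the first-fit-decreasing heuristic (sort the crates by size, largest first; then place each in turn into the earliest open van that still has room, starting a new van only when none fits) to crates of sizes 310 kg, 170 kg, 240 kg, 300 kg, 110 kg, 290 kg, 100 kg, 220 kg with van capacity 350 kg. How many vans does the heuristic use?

Sorted descending: 310, 300, 290, 240, 220, 170, 110, 100.
  310 → van 1 (new)  [load 310/350]
  300 → van 2 (new)  [load 300/350]
  290 → van 3 (new)  [load 290/350]
  240 → van 4 (new)  [load 240/350]
  220 → van 5 (new)  [load 220/350]
  170 → van 6 (new)  [load 170/350]
  110 → van 4  [load 350/350]
  100 → van 5  [load 320/350]
6 vans opened.

6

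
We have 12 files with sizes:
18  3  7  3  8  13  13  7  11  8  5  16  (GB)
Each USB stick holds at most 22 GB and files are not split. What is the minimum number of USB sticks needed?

Total = 18 + 16 + 13 + 13 + 11 + 8 + 8 + 7 + 7 + 5 + 3 + 3 = 112 GB.
Lower bound: ⌈112/22⌉ = 6 USB sticks.
A packing using 6 USB sticks:
  USB stick 1: 18 + 3 = 21
  USB stick 2: 16 + 5 = 21
  USB stick 3: 13 + 8 = 21
  USB stick 4: 13 + 8 = 21
  USB stick 5: 11 + 7 + 3 = 21
  USB stick 6: 7 = 7
This matches the lower bound, so 6 is optimal.

6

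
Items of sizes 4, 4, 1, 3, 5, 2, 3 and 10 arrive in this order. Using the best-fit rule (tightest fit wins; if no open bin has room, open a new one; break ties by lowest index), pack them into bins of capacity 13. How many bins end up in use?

3

  4 → bin 1 (new)  [load 4/13]
  4 → bin 1  [load 8/13]
  1 → bin 1  [load 9/13]
  3 → bin 1  [load 12/13]
  5 → bin 2 (new)  [load 5/13]
  2 → bin 2  [load 7/13]
  3 → bin 2  [load 10/13]
  10 → bin 3 (new)  [load 10/13]
3 bins opened.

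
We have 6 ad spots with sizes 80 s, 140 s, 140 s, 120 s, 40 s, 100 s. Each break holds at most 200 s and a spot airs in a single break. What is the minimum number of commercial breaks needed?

Total = 140 + 140 + 120 + 100 + 80 + 40 = 620 s.
Lower bound: ⌈620/200⌉ = 4 commercial breaks.
A packing using 4 commercial breaks:
  break 1: 140 + 40 = 180
  break 2: 140 = 140
  break 3: 120 + 80 = 200
  break 4: 100 = 100
This matches the lower bound, so 4 is optimal.

4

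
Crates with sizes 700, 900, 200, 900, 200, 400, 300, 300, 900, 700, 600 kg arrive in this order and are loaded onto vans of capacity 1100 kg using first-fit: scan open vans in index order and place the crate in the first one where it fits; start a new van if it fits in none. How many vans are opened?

7

  700 → van 1 (new)  [load 700/1100]
  900 → van 2 (new)  [load 900/1100]
  200 → van 1  [load 900/1100]
  900 → van 3 (new)  [load 900/1100]
  200 → van 1  [load 1100/1100]
  400 → van 4 (new)  [load 400/1100]
  300 → van 4  [load 700/1100]
  300 → van 4  [load 1000/1100]
  900 → van 5 (new)  [load 900/1100]
  700 → van 6 (new)  [load 700/1100]
  600 → van 7 (new)  [load 600/1100]
7 vans opened.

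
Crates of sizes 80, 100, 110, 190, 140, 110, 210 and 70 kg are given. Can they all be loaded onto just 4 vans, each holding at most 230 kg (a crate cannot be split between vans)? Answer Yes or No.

Total = 1010 kg; ⌈1010/230⌉ = 5.
At least 5 vans are required, but only 4 are allowed.

No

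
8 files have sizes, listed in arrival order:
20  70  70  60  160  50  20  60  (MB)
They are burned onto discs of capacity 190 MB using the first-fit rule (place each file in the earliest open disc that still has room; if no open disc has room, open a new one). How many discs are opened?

3

  20 → disc 1 (new)  [load 20/190]
  70 → disc 1  [load 90/190]
  70 → disc 1  [load 160/190]
  60 → disc 2 (new)  [load 60/190]
  160 → disc 3 (new)  [load 160/190]
  50 → disc 2  [load 110/190]
  20 → disc 1  [load 180/190]
  60 → disc 2  [load 170/190]
3 discs opened.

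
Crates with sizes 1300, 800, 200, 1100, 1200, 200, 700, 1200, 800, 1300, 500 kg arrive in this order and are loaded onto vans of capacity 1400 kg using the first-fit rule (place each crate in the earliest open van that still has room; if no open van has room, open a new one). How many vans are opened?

  1300 → van 1 (new)  [load 1300/1400]
  800 → van 2 (new)  [load 800/1400]
  200 → van 2  [load 1000/1400]
  1100 → van 3 (new)  [load 1100/1400]
  1200 → van 4 (new)  [load 1200/1400]
  200 → van 2  [load 1200/1400]
  700 → van 5 (new)  [load 700/1400]
  1200 → van 6 (new)  [load 1200/1400]
  800 → van 7 (new)  [load 800/1400]
  1300 → van 8 (new)  [load 1300/1400]
  500 → van 5  [load 1200/1400]
8 vans opened.

8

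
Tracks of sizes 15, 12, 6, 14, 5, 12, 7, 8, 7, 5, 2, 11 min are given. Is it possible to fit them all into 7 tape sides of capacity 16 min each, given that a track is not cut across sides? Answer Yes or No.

No

Total = 104 min; ⌈104/16⌉ = 7.
The bound of 7 does not rule out 7, but exhaustive search shows no assignment into 7 tape sides of capacity 16 min exists — the minimum is 8.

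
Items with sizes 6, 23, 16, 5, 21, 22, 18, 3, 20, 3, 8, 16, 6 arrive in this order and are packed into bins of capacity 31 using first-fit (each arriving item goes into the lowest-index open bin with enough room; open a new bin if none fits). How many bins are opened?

  6 → bin 1 (new)  [load 6/31]
  23 → bin 1  [load 29/31]
  16 → bin 2 (new)  [load 16/31]
  5 → bin 2  [load 21/31]
  21 → bin 3 (new)  [load 21/31]
  22 → bin 4 (new)  [load 22/31]
  18 → bin 5 (new)  [load 18/31]
  3 → bin 2  [load 24/31]
  20 → bin 6 (new)  [load 20/31]
  3 → bin 2  [load 27/31]
  8 → bin 3  [load 29/31]
  16 → bin 7 (new)  [load 16/31]
  6 → bin 4  [load 28/31]
7 bins opened.

7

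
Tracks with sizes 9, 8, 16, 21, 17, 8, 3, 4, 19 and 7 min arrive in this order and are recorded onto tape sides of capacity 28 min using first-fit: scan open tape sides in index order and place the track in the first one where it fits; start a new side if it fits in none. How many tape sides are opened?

  9 → side 1 (new)  [load 9/28]
  8 → side 1  [load 17/28]
  16 → side 2 (new)  [load 16/28]
  21 → side 3 (new)  [load 21/28]
  17 → side 4 (new)  [load 17/28]
  8 → side 1  [load 25/28]
  3 → side 1  [load 28/28]
  4 → side 2  [load 20/28]
  19 → side 5 (new)  [load 19/28]
  7 → side 2  [load 27/28]
5 tape sides opened.

5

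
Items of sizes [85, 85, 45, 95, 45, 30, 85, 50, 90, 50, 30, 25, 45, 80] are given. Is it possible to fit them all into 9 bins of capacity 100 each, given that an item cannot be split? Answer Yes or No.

No

Total = 840; ⌈840/100⌉ = 9.
The bound of 9 does not rule out 9, but exhaustive search shows no assignment into 9 bins of capacity 100 exists — the minimum is 10.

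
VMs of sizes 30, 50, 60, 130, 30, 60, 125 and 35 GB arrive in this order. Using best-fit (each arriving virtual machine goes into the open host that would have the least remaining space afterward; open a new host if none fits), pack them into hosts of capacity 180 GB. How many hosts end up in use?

4

  30 → host 1 (new)  [load 30/180]
  50 → host 1  [load 80/180]
  60 → host 1  [load 140/180]
  130 → host 2 (new)  [load 130/180]
  30 → host 1  [load 170/180]
  60 → host 3 (new)  [load 60/180]
  125 → host 4 (new)  [load 125/180]
  35 → host 2  [load 165/180]
4 hosts opened.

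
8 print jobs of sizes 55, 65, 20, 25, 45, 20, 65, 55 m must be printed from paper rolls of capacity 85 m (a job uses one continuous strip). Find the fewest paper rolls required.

5

Total = 65 + 65 + 55 + 55 + 45 + 25 + 20 + 20 = 350 m.
Lower bound: ⌈350/85⌉ = 5 paper rolls.
A packing using 5 paper rolls:
  roll 1: 65 + 20 = 85
  roll 2: 65 + 20 = 85
  roll 3: 55 + 25 = 80
  roll 4: 55 = 55
  roll 5: 45 = 45
This matches the lower bound, so 5 is optimal.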